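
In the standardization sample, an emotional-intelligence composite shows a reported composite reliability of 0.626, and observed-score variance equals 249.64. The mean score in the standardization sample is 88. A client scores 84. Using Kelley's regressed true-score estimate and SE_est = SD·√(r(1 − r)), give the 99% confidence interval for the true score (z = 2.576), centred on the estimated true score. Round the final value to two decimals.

SD = √249.64 ≈ 15.800
Estimated true score = 0.626·84 + (1 − 0.626)·88 ≈ 85.496
SE_est = SD · √(r(1 − r)) = 15.800 · √0.234 ≈ 15.800 · 0.484 ≈ 7.645
CI = 85.496 ± 2.576 · 7.645 → [65.802, 105.190]

[65.80, 105.19]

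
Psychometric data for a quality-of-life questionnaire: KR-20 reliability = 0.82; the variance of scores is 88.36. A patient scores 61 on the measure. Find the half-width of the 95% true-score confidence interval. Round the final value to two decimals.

SD = √88.36 ≈ 9.4000
SEM = 9.4000*√(1 − 0.8200) ≈ 3.9881
Margin = 1.96 * 3.9881 ≈ 7.8166

7.82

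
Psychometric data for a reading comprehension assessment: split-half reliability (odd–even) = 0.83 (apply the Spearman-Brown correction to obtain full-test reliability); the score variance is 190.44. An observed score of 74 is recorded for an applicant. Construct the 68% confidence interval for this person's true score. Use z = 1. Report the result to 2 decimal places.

[69.79, 78.21]

σ = 190.44^(1/2) = 13.8000
Spearman-Brown: r = 2(0.83) / (1 + 0.83) = 1.6600 / 1.8300 ≃ 0.9071
SEM = 13.8000 × √(1 − 0.9071) = 13.8000 × √0.0929 ≃ 13.8000 × 0.3048 ≃ 4.2061
Margin = 1 × 4.2061 ≃ 4.2061
68% CI: 74 ± 4.2061 = [69.7939, 78.2061]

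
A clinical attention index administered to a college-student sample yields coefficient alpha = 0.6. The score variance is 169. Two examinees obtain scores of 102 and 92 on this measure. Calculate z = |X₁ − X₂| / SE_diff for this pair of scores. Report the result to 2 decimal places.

0.86

SD = √169 = 13.0000
The standard error of measurement is 13.0000·√(1 − 0.6000) ≃ 13.0000·0.6325 ≃ 8.2219.
SE_diff = √2 · SEM ≃ 11.6276
z = |102 − 92| / 11.6276 = 10 / 11.6276 ≃ 0.8600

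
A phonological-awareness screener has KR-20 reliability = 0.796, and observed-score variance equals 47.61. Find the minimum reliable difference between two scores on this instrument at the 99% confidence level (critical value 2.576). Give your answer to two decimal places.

11.35

SD = √47.61 ≈ 6.9000
SEM = 6.9000 · √(1 − 0.7960) = 6.9000 · √0.2040 ≈ 6.9000 · 0.4517 ≈ 3.1165
SE_diff = √2 · SEM ≈ 4.4074
Minimum reliable difference = 2.576 · SE_diff ≈ 2.576 · 4.4074 ≈ 11.3534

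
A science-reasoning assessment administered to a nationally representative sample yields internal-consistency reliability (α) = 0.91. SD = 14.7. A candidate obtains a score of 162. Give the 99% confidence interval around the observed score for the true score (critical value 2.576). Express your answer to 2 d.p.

[150.64, 173.36]

SEM = 14.7000×√(1 − 0.9100) ≈ 4.4100
Margin = 2.576 × 4.4100 ≈ 11.3602
CI = 162 ± 11.3602 → [150.6398, 173.3602]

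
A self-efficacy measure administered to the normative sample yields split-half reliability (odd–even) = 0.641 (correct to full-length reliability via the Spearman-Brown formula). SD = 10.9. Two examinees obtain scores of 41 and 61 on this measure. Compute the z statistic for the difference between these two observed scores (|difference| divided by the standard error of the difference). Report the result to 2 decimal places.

2.77

Spearman-Brown: r = 2(0.641) / (1 + 0.641) = 1.282 / 1.641 ≃ 0.781
SEM = 10.900·√(1 − 0.781) ≃ 5.098
SE_diff = √2 · SEM ≃ 7.210
z = 20 / 7.210 ≃ 2.774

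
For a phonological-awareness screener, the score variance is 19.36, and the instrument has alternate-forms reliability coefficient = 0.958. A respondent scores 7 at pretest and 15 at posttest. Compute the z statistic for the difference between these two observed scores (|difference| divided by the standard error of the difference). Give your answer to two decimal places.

SD = √19.36 = 4.400
The standard error of measurement is 4.400×√(1 − 0.958) ≈ 4.400×0.205 ≈ 0.902.
SE_diff = SEM × √2 ≈ 0.902 × 1.414 ≈ 1.275
z = 8 / 1.275 ≈ 6.273

6.27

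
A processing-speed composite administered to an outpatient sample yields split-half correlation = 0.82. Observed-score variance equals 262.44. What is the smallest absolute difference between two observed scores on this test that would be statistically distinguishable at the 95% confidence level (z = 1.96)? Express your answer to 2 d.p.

14.12

σ = 262.44^(1/2) = 16.200
Full-length reliability (Spearman-Brown) = 2(0.82)/(1+0.82) ≈ 0.901
SEM = 16.200×√(1 − 0.901) ≈ 5.095
Standard error of the difference = 5.095·√2 ≈ 7.205
Minimum reliable difference = 1.96 × SE_diff ≈ 1.96 × 7.205 ≈ 14.122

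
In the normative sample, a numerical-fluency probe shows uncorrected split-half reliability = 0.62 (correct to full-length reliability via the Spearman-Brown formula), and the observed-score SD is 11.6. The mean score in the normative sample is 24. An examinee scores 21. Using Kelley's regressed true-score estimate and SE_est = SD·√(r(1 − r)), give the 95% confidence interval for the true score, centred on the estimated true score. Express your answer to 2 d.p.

Full-length reliability (Spearman-Brown) = 2(0.62)/(1+0.62) ≃ 0.7654
Estimated true score = 0.7654·21 + (1 − 0.7654)·24 ≃ 21.7037
SE_est = SD · √(r(1 − r)) = 11.6000 · √0.1795 ≃ 11.6000 · 0.4237 ≃ 4.9153
95% CI: 21.7037 ± 9.6339 ≃ (12.0698, 31.3376)

[12.07, 31.34]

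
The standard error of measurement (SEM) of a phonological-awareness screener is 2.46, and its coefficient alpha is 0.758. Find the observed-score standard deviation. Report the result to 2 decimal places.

SD = SEM / √(1 − r) = 2.46 / √0.2420 ≈ 2.46 / 0.4919 ≈ 5.0007

5.00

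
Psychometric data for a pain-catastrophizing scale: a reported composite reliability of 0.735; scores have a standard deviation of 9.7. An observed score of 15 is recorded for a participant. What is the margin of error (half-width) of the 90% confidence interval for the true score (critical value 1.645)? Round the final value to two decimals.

8.21

SEM = 9.7000×√(1 − 0.7350) ≈ 4.9934
Margin = 1.645 × 4.9934 ≈ 8.2141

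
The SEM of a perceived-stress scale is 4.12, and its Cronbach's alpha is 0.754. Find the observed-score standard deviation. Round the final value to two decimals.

SD = 4.12 / √(1 − 0.754) ≈ 8.3067

8.31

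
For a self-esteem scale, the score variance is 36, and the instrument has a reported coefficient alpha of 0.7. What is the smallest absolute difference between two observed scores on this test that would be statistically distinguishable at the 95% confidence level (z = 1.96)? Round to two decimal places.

σ = 36^(1/2) = 6.000
The standard error of measurement is 6.000×√(1 − 0.700) ≈ 6.000×0.548 ≈ 3.286.
Standard error of the difference = 3.286·√2 ≈ 4.648
Minimum reliable difference = 1.96 × SE_diff ≈ 1.96 × 4.648 ≈ 9.109

9.11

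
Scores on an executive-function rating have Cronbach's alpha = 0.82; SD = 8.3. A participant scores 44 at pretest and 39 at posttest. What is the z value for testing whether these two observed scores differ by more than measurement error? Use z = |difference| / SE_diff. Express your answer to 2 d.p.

1.00

SEM = 8.30000·√(1 − 0.82000) ≈ 3.52139
SE_diff = √2 · SEM ≈ 4.98000
z = 5 / 4.98000 ≈ 1.00402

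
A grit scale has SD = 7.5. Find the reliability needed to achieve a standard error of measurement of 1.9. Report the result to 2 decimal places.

r = 1 − (1.90000/7.5)² ≈ 1 − 0.06418 ≈ 0.93582

0.94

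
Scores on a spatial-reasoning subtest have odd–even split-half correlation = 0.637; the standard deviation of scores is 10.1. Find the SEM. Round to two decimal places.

Spearman-Brown: r = 2(0.637) / (1 + 0.637) = 1.27400 / 1.63700 ≈ 0.77825
SEM = 10.10000*√(1 − 0.77825) ≈ 4.75609

4.76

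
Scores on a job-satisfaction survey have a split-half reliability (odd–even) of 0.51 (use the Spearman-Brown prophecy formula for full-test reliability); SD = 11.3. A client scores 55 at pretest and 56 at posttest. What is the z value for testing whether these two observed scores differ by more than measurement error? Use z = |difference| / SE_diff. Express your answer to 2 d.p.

0.11

Full-length reliability (Spearman-Brown) = 2(0.51)/(1+0.51) ≈ 0.675
SEM = 11.300×√(1 − 0.675) ≈ 6.437
Standard error of the difference = 6.437·√2 ≈ 9.103
z = 1 / 9.103 ≈ 0.110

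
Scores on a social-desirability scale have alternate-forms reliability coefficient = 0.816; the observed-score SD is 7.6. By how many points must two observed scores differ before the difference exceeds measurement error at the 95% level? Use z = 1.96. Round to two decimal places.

SEM = 7.6000·√(1 − 0.8160) ≈ 3.2600
SE_diff = √2 · SEM ≈ 4.6104
Minimum reliable difference = 1.96 · SE_diff ≈ 1.96 · 4.6104 ≈ 9.0364

9.04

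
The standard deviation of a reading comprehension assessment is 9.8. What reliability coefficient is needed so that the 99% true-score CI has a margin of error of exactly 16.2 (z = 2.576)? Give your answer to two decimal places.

0.59

Required SEM = 16.2 / 2.576 ≈ 6.2888
r = 1 − (6.2888/9.8)² ≈ 1 − 0.4118 ≈ 0.5882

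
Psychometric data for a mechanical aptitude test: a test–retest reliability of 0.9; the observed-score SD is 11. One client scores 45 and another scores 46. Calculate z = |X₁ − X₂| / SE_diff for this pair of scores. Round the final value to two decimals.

0.20

SEM = 11.000 · √(1 − 0.900) = 11.000 · √0.100 ≈ 11.000 · 0.316 ≈ 3.479
Standard error of the difference = 3.479·√2 ≈ 4.919
z = 1 / 4.919 ≈ 0.203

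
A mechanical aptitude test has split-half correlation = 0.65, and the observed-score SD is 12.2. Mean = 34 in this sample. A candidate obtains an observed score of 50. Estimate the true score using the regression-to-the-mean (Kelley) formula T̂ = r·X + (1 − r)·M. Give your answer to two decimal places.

46.61

r_full = 2·0.65 / (1 + 0.65) ≃ 0.788
Estimated true score = 0.788·50 + (1 − 0.788)·34 ≃ 46.606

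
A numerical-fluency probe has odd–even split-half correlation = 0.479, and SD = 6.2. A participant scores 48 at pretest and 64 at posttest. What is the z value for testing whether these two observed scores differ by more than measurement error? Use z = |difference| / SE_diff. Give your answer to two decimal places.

3.07

Full-length reliability (Spearman-Brown) = 2(0.479)/(1+0.479) ≈ 0.64773
SEM = 6.20000 · √(1 − 0.64773) = 6.20000 · √0.35227 ≈ 6.20000 · 0.59352 ≈ 3.67982
Standard error of the difference = 3.67982·√2 ≈ 5.20405
z = |48 − 64| / 5.20405 = 16 / 5.20405 ≈ 3.07453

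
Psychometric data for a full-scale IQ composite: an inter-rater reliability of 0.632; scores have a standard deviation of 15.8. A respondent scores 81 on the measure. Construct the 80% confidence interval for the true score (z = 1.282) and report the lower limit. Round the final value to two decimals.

68.71

SEM = 15.8000 × √(1 − 0.6320) = 15.8000 × √0.3680 ≈ 15.8000 × 0.6066 ≈ 9.5848
Margin = 1.282 × 9.5848 ≈ 12.2877
Lower limit = 81 − 12.2877 ≈ 68.7123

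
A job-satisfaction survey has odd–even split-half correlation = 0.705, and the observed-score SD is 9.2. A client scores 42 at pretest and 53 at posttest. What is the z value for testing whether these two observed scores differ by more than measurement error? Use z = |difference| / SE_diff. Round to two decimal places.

2.03

Full-length reliability (Spearman-Brown) = 2(0.705)/(1+0.705) ≈ 0.82698
SEM = 9.20000 * √(1 − 0.82698) = 9.20000 * √0.17302 ≈ 9.20000 * 0.41596 ≈ 3.82681
SE_diff = SEM * √2 ≈ 3.82681 * 1.41421 ≈ 5.41192
z = 11 / 5.41192 ≈ 2.03255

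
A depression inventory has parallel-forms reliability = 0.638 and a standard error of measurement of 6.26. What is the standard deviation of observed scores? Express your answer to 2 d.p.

SD = SEM / √(1 − r) = 6.26 / √0.3620 ≈ 6.26 / 0.6017 ≈ 10.4045

10.40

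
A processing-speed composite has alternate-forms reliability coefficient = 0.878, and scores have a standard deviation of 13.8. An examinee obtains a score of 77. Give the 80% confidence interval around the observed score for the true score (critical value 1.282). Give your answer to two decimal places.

[70.82, 83.18]

SEM = 13.8000 * √(1 − 0.8780) = 13.8000 * √0.1220 ≈ 13.8000 * 0.3493 ≈ 4.8201
Half-width = 1.282*4.8201 ≈ 6.1794
80% CI: 77 ± 6.1794 = [70.8206, 83.1794]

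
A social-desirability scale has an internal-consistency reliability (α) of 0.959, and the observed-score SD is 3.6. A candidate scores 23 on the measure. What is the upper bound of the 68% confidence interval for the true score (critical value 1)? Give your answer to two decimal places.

23.73

SEM = 3.6000×√(1 − 0.9590) ≃ 0.7289
Margin = 1 × 0.7289 ≃ 0.7289
Upper bound: 23 + 0.7289 = 23.7289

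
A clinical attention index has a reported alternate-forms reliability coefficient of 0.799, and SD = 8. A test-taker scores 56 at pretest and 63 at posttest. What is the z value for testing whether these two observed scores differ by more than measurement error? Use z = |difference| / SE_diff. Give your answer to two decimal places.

1.38

SEM = 8.0000·√(1 − 0.7990) ≈ 3.5866
Standard error of the difference = 3.5866·√2 ≈ 5.0723
z = |56 − 63| / 5.0723 = 7 / 5.0723 ≈ 1.3801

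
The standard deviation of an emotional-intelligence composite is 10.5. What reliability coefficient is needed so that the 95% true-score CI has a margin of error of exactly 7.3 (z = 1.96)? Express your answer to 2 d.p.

SEM needed = half-width / z = 7.3/1.96 ≈ 3.724
r = 1 − (3.724/10.5)² ≈ 1 − 0.126 ≈ 0.874

0.87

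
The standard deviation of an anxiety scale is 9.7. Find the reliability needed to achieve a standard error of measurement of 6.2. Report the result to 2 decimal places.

0.59

r = 1 − (SEM / SD)² = 1 − (6.200 / 9.7)² ≃ 1 − 0.409 ≃ 0.591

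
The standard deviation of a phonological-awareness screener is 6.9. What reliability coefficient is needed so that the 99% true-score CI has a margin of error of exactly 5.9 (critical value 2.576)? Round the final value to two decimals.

0.89

SEM needed = half-width / z = 5.9/2.576 ≈ 2.290
r = 1 − (2.290/6.9)² ≈ 1 − 0.110 ≈ 0.890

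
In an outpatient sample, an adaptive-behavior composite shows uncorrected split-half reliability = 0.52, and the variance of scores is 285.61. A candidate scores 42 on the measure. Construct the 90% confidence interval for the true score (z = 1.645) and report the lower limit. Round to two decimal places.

26.38

SD = √285.61 = 16.900
Full-length reliability (Spearman-Brown) = 2(0.52)/(1+0.52) ≈ 0.684
SEM = 16.900 · √(1 − 0.684) = 16.900 · √0.316 ≈ 16.900 · 0.562 ≈ 9.497
1.645 · SEM ≈ 15.623
Lower bound: 42 − 15.623 = 26.377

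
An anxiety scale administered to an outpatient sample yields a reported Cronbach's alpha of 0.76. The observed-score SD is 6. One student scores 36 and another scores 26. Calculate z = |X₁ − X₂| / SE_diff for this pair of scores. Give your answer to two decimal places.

2.41

SEM = 6.0000*√(1 − 0.7600) ≈ 2.9394
SE_diff = SEM * √2 ≈ 2.9394 * 1.4142 ≈ 4.1569
z = |36 − 26| / 4.1569 = 10 / 4.1569 ≈ 2.4056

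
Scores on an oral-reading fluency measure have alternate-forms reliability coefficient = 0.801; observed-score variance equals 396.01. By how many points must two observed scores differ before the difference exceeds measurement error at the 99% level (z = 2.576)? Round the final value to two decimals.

32.34

SD = √396.01 ≈ 19.900
The standard error of measurement is 19.900·√(1 − 0.801) ≈ 19.900·0.446 ≈ 8.877.
SE_diff = SEM · √2 ≈ 8.877 · 1.414 ≈ 12.554
Minimum reliable difference = 2.576 · SE_diff ≈ 2.576 · 12.554 ≈ 32.340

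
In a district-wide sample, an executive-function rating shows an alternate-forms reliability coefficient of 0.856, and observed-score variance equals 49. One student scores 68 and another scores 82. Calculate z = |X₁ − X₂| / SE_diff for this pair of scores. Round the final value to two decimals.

3.73

σ = 49^(1/2) = 7.000
SEM = 7.000 · √(1 − 0.856) = 7.000 · √0.144 ≈ 7.000 · 0.379 ≈ 2.656
SE_diff = √2 · SEM ≈ 3.757
z = |68 − 82| / 3.757 = 14 / 3.757 ≈ 3.727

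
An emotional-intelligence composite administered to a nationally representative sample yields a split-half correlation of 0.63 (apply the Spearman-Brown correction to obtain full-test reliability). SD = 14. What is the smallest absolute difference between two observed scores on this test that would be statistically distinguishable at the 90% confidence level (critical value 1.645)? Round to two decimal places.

Spearman-Brown: r = 2(0.63) / (1 + 0.63) = 1.26000 / 1.63000 ≈ 0.77301
SEM = 14.00000×√(1 − 0.77301) ≈ 6.67014
Standard error of the difference = 6.67014·√2 ≈ 9.43301
Smallest detectable difference = 1.645×9.43301 ≈ 15.51729

15.52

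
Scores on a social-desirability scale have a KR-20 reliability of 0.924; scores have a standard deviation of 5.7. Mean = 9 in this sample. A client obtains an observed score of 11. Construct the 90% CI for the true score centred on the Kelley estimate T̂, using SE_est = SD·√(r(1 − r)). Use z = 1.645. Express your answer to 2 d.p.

[8.36, 13.33]

Estimated true score = 0.9240×11 + (1 − 0.9240)×9 ≈ 10.8480
SE_est = SD × √(r(1 − r)) = 5.7000 × √0.0702 ≈ 5.7000 × 0.2650 ≈ 1.5105
90% CI: 10.8480 ± 2.4848 ≈ (8.3632, 13.3328)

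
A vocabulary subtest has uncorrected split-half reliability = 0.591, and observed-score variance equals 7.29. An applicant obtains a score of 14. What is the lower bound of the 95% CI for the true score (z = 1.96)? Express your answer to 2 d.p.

SD = √7.29 = 2.700
r_full = 2·0.591 / (1 + 0.591) ≈ 0.743
The standard error of measurement is 2.700*√(1 − 0.743) ≈ 2.700*0.507 ≈ 1.369.
1.96 * SEM ≈ 2.683
Lower bound: 14 − 2.683 = 11.317

11.32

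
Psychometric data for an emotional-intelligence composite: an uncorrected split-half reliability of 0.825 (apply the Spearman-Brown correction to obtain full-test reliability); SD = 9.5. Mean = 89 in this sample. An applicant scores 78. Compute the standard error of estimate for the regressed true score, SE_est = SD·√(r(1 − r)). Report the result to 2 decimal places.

2.80

Spearman-Brown: r = 2(0.825) / (1 + 0.825) = 1.650 / 1.825 ≈ 0.904
SE_est = 9.500·√[r(1 − r)] ≈ 2.797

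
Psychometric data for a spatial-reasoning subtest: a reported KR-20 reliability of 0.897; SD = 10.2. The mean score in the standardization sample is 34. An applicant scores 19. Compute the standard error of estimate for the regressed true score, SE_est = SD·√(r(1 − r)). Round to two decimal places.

3.10

SE_est = SD · √(r(1 − r)) = 10.2000 · √0.0924 ≈ 10.2000 · 0.3040 ≈ 3.1004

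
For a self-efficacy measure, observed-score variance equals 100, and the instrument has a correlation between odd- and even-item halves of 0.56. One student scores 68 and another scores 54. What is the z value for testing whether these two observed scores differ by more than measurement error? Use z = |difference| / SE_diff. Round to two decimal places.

SD = √100 ≃ 10.000
r_full = 2·0.56 / (1 + 0.56) ≃ 0.718
SEM = 10.000 * √(1 − 0.718) = 10.000 * √0.282 ≃ 10.000 * 0.531 ≃ 5.311
SE_diff = SEM * √2 ≃ 5.311 * 1.414 ≃ 7.511
z = |68 − 54| / 7.511 = 14 / 7.511 ≃ 1.864

1.86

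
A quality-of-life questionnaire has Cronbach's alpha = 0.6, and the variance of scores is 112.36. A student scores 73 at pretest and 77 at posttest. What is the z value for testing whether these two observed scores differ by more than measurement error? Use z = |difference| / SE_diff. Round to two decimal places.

SD = √112.36 = 10.600
SEM = 10.600 * √(1 − 0.600) = 10.600 * √0.400 ≈ 10.600 * 0.632 ≈ 6.704
Standard error of the difference = 6.704·√2 ≈ 9.481
z = 4 / 9.481 ≈ 0.422

0.42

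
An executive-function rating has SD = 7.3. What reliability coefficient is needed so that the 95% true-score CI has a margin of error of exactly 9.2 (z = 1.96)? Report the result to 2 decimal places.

SEM needed = half-width / z = 9.2/1.96 ≈ 4.694
r = 1 − (SEM / SD)² = 1 − (4.694 / 7.3)² ≈ 1 − 0.413 ≈ 0.587

0.59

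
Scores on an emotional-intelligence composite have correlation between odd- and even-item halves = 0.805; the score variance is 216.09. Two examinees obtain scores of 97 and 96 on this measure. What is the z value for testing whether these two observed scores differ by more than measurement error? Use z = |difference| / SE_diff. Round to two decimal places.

0.15

σ = 216.09^(1/2) = 14.700
r_full = 2·0.805 / (1 + 0.805) ≃ 0.892
The standard error of measurement is 14.700×√(1 − 0.892) ≃ 14.700×0.329 ≃ 4.832.
SE_diff = √2 × SEM ≃ 6.833
z = |97 − 96| / 6.833 = 1 / 6.833 ≃ 0.146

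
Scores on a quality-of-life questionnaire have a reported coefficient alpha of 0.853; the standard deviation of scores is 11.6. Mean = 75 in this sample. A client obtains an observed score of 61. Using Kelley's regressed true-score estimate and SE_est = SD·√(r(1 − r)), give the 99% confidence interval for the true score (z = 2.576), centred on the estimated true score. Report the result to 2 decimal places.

T̂ = 0.853(61) + 0.147(75) ≈ 63.058
SE_est = SD * √(r(1 − r)) = 11.600 * √0.125 ≈ 11.600 * 0.354 ≈ 4.108
99% CI: 63.058 ± 10.581 ≈ (52.477, 73.639)

[52.48, 73.64]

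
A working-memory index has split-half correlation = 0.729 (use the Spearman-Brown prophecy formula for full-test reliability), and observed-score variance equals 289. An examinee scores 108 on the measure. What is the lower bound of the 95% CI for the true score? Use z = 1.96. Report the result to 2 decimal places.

SD = √289 = 17.0000
r_full = 2·0.729 / (1 + 0.729) ≈ 0.8433
The standard error of measurement is 17.0000×√(1 − 0.8433) ≈ 17.0000×0.3959 ≈ 6.7303.
Half-width = 1.96×6.7303 ≈ 13.1914
Lower limit = 108 − 13.1914 ≈ 94.8086

94.81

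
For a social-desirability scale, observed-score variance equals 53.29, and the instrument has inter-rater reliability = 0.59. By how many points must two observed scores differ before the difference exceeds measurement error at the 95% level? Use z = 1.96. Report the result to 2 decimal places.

SD = √53.29 ≈ 7.3000
The standard error of measurement is 7.3000×√(1 − 0.5900) ≈ 7.3000×0.6403 ≈ 4.6743.
SE_diff = SEM × √2 ≈ 4.6743 × 1.4142 ≈ 6.6104
Smallest detectable difference = 1.96×6.6104 ≈ 12.9564

12.96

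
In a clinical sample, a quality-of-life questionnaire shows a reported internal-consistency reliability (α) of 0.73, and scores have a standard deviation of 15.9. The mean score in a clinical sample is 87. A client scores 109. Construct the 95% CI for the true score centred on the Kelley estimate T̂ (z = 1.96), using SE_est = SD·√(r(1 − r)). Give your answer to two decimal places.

Estimated true score = 0.7300*109 + (1 − 0.7300)*87 ≈ 103.0600
SE_est = SD * √(r(1 − r)) = 15.9000 * √0.1971 ≈ 15.9000 * 0.4440 ≈ 7.0590
95% CI: 103.0600 ± 13.8356 ≈ (89.2244, 116.8956)

[89.22, 116.90]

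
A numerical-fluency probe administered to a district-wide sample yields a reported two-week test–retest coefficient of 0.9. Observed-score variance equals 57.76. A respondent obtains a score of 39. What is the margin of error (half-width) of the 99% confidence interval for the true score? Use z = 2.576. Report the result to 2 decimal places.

σ = 57.76^(1/2) = 7.6000
SEM = 7.6000 × √(1 − 0.9000) = 7.6000 × √0.1000 ≈ 7.6000 × 0.3162 ≈ 2.4033
Half-width = 2.576×2.4033 ≈ 6.1910

6.19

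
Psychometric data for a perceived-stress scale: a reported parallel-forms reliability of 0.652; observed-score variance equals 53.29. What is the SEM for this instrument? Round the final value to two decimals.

σ = 53.29^(1/2) = 7.300
SEM = 7.300 · √(1 − 0.652) = 7.300 · √0.348 ≈ 7.300 · 0.590 ≈ 4.306

4.31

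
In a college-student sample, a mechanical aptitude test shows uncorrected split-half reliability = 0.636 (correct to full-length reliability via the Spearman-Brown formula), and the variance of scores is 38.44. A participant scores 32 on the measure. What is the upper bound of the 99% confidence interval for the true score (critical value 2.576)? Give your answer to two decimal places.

SD = √38.44 ≃ 6.2000
Spearman-Brown: r = 2(0.636) / (1 + 0.636) = 1.2720 / 1.6360 ≃ 0.7775
The standard error of measurement is 6.2000*√(1 − 0.7775) ≃ 6.2000*0.4717 ≃ 2.9245.
Margin = 2.576 * 2.9245 ≃ 7.5335
Upper bound: 32 + 7.5335 = 39.5335

39.53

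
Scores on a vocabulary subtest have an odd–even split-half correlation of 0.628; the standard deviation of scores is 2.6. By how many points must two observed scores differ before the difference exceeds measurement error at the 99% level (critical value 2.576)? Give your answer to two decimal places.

Full-length reliability (Spearman-Brown) = 2(0.628)/(1+0.628) ≈ 0.7715
SEM = 2.6000*√(1 − 0.7715) ≈ 1.2428
Standard error of the difference = 1.2428·√2 ≈ 1.7577
Minimum reliable difference = 2.576 * SE_diff ≈ 2.576 * 1.7577 ≈ 4.5277

4.53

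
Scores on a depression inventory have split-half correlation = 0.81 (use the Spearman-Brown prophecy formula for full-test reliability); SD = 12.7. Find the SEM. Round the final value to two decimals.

4.11

Spearman-Brown: r = 2(0.81) / (1 + 0.81) = 1.6200 / 1.8100 ≃ 0.8950
SEM = 12.7000 * √(1 − 0.8950) = 12.7000 * √0.1050 ≃ 12.7000 * 0.3240 ≃ 4.1147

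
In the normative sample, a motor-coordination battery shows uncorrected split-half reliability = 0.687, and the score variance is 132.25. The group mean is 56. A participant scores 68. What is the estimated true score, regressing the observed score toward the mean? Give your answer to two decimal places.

65.77

Full-length reliability (Spearman-Brown) = 2(0.687)/(1+0.687) ≈ 0.814
T̂ = r·X + (1 − r)·M = 0.814×68 + 0.186×56 ≈ 55.384 + 10.390 ≈ 65.774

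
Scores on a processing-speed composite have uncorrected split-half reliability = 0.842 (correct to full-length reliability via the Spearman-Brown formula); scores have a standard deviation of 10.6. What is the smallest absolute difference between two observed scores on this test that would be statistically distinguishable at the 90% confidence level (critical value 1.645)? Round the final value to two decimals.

7.22

Spearman-Brown: r = 2(0.842) / (1 + 0.842) = 1.684 / 1.842 ≈ 0.914
SEM = 10.600 · √(1 − 0.914) = 10.600 · √0.086 ≈ 10.600 · 0.293 ≈ 3.104
SE_diff = SEM · √2 ≈ 3.104 · 1.414 ≈ 4.390
Smallest detectable difference = 1.645·4.390 ≈ 7.222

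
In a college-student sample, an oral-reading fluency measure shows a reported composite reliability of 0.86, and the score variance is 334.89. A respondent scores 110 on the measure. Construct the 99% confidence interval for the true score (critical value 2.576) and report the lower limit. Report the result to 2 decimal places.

92.36

SD = √334.89 = 18.3000
SEM = 18.3000 × √(1 − 0.8600) = 18.3000 × √0.1400 ≈ 18.3000 × 0.3742 ≈ 6.8472
2.576 × SEM ≈ 17.6385
Lower limit = 110 − 17.6385 ≈ 92.3615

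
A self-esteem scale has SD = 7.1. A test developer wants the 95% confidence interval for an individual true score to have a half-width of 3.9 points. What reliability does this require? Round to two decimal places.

0.92

SEM needed = half-width / z = 3.9/1.96 ≈ 1.990
r = 1 − (SEM / SD)² = 1 − (1.990 / 7.1)² ≈ 1 − 0.079 ≈ 0.921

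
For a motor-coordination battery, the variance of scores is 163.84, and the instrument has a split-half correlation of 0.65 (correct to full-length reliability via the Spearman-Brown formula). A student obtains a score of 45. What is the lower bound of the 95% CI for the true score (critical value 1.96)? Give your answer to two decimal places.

33.45

SD = √163.84 ≈ 12.800
Full-length reliability (Spearman-Brown) = 2(0.65)/(1+0.65) ≈ 0.788
The standard error of measurement is 12.800×√(1 − 0.788) ≈ 12.800×0.461 ≈ 5.895.
1.96 × SEM ≈ 11.555
Lower bound: 45 − 11.555 = 33.445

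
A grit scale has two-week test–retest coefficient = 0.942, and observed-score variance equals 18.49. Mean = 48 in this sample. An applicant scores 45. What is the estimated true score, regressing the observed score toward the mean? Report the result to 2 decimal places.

T̂ = r·X + (1 − r)·M = 0.942×45 + 0.058×48 = 42.390 + 2.784 ≈ 45.174

45.17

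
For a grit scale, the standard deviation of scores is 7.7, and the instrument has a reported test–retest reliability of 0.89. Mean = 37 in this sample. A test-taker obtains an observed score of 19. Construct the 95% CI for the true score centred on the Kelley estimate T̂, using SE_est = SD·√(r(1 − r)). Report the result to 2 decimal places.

Estimated true score = 0.890*19 + (1 − 0.890)*37 ≈ 20.980
SE_est = 7.700*√(0.890*0.110) ≈ 2.409
95% CI: 20.980 ± 4.722 ≈ (16.258, 25.702)

[16.26, 25.70]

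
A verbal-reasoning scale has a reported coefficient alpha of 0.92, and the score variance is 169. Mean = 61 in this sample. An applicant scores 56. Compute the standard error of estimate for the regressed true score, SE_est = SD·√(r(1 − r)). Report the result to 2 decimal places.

3.53

SD = √169 = 13.0000
SE_est = SD * √(r(1 − r)) = 13.0000 * √0.0736 ≃ 13.0000 * 0.2713 ≃ 3.5268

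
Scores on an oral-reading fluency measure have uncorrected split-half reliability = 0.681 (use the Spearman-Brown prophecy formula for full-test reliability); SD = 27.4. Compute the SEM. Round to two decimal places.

11.94

Full-length reliability (Spearman-Brown) = 2(0.681)/(1+0.681) ≃ 0.810
SEM = 27.400×√(1 − 0.810) ≃ 11.936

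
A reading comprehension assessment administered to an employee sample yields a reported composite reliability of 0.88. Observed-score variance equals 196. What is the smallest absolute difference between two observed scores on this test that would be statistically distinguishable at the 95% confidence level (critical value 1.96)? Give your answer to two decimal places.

13.44

SD = √196 ≃ 14.000
SEM = 14.000×√(1 − 0.880) ≃ 4.850
Standard error of the difference = 4.850·√2 ≃ 6.859
Smallest detectable difference = 1.96×6.859 ≃ 13.443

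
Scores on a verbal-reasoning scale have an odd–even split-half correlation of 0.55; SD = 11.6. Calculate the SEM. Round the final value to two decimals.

r_full = 2·0.55 / (1 + 0.55) ≈ 0.710
SEM = 11.600·√(1 − 0.710) ≈ 6.250

6.25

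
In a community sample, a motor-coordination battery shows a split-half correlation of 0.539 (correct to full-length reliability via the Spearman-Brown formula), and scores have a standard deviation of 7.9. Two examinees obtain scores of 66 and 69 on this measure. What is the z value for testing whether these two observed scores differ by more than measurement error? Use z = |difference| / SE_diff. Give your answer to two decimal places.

0.49

r_full = 2·0.539 / (1 + 0.539) ≈ 0.700
SEM = 7.900 · √(1 − 0.700) = 7.900 · √0.300 ≈ 7.900 · 0.547 ≈ 4.324
Standard error of the difference = 4.324·√2 ≈ 6.115
z = 3 / 6.115 ≈ 0.491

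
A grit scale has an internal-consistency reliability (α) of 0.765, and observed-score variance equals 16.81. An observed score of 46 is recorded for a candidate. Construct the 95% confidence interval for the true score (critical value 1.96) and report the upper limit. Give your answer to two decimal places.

49.90

SD = √16.81 = 4.100
SEM = 4.100 · √(1 − 0.765) = 4.100 · √0.235 ≈ 4.100 · 0.485 ≈ 1.988
Margin = 1.96 · 1.988 ≈ 3.896
Upper bound: 46 + 3.896 = 49.896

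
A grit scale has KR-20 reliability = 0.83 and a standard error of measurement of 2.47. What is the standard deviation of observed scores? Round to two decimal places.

SD = SEM / √(1 − r) = 2.47 / √0.17000 ≈ 2.47 / 0.41231 ≈ 5.99063

5.99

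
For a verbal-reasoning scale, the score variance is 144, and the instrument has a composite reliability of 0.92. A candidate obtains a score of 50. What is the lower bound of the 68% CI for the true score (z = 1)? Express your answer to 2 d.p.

σ = 144^(1/2) = 12.00000
SEM = 12.00000 × √(1 − 0.92000) = 12.00000 × √0.08000 ≈ 12.00000 × 0.28284 ≈ 3.39411
Margin = 1 × 3.39411 ≈ 3.39411
Lower bound: 50 − 3.39411 = 46.60589

46.61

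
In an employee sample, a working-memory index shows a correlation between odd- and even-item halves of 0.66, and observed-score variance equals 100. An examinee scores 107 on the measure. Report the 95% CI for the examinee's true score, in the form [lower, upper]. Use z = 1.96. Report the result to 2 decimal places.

σ = 100^(1/2) = 10.00000
Spearman-Brown: r = 2(0.66) / (1 + 0.66) = 1.32000 / 1.66000 ≈ 0.79518
SEM = 10.00000 × √(1 − 0.79518) = 10.00000 × √0.20482 ≈ 10.00000 × 0.45257 ≈ 4.52570
Half-width = 1.96×4.52570 ≈ 8.87036
CI = 107 ± 8.87036 → [98.12964, 115.87036]

[98.13, 115.87]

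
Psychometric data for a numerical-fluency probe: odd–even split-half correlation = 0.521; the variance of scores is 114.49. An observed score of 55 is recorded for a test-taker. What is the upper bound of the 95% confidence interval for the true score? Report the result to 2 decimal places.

66.77

SD = √114.49 = 10.70000
Spearman-Brown: r = 2(0.521) / (1 + 0.521) = 1.04200 / 1.52100 ≃ 0.68508
SEM = 10.70000*√(1 − 0.68508) ≃ 6.00464
1.96 * SEM ≃ 11.76909
Upper limit = 55 + 11.76909 ≃ 66.76909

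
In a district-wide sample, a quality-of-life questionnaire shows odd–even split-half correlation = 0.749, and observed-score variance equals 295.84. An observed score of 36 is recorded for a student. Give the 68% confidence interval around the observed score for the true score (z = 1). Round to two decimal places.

[29.48, 42.52]

SD = √295.84 = 17.200
Spearman-Brown: r = 2(0.749) / (1 + 0.749) = 1.498 / 1.749 ≃ 0.856
SEM = 17.200 * √(1 − 0.856) = 17.200 * √0.144 ≃ 17.200 * 0.379 ≃ 6.516
Margin = 1 * 6.516 ≃ 6.516
68% CI: 36 ± 6.516 = [29.484, 42.516]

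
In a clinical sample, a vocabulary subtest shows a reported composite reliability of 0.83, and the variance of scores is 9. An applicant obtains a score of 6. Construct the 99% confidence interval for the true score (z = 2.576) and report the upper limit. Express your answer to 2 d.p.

9.19

σ = 9^(1/2) = 3.0000
SEM = 3.0000 * √(1 − 0.8300) = 3.0000 * √0.1700 ≃ 3.0000 * 0.4123 ≃ 1.2369
Half-width = 2.576*1.2369 ≃ 3.1863
Upper bound: 6 + 3.1863 = 9.1863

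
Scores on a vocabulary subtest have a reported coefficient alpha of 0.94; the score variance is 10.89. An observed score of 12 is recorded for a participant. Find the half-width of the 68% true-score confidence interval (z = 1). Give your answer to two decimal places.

0.81

σ = 10.89^(1/2) = 3.300
The standard error of measurement is 3.300·√(1 − 0.940) ≈ 3.300·0.245 ≈ 0.808.
1 · SEM ≈ 0.808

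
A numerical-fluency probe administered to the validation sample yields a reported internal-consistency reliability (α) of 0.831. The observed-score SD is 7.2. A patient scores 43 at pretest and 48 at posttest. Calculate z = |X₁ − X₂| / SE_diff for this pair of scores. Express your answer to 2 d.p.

SEM = 7.2000 × √(1 − 0.8310) = 7.2000 × √0.1690 ≈ 7.2000 × 0.4111 ≈ 2.9599
SE_diff = √2 × SEM ≈ 4.1859
z = 5 / 4.1859 ≈ 1.1945

1.19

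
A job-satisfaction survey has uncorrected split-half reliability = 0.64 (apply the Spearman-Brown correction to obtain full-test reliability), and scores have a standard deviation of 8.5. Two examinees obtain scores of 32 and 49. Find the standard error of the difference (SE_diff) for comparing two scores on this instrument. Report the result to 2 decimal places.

5.63

Full-length reliability (Spearman-Brown) = 2(0.64)/(1+0.64) ≈ 0.7805
SEM = 8.5000 × √(1 − 0.7805) = 8.5000 × √0.2195 ≈ 8.5000 × 0.4685 ≈ 3.9824
Standard error of the difference = 3.9824·√2 ≈ 5.6320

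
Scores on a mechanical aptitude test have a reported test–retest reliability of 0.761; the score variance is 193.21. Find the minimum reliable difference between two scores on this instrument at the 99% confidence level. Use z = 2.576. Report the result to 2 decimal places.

24.76

SD = √193.21 = 13.9000
The standard error of measurement is 13.9000×√(1 − 0.7610) ≈ 13.9000×0.4889 ≈ 6.7954.
Standard error of the difference = 6.7954·√2 ≈ 9.6101
Smallest detectable difference = 2.576×9.6101 ≈ 24.7557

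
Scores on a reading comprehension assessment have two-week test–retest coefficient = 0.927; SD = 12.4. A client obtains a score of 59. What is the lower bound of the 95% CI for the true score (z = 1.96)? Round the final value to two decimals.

52.43

SEM = 12.4000 · √(1 − 0.9270) = 12.4000 · √0.0730 ≈ 12.4000 · 0.2702 ≈ 3.3503
1.96 · SEM ≈ 6.5666
Lower bound: 59 − 6.5666 = 52.4334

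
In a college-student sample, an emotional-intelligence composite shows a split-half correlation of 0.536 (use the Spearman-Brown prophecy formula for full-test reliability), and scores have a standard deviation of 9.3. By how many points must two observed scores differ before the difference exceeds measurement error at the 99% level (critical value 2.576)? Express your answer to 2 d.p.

18.62

r_full = 2·0.536 / (1 + 0.536) ≈ 0.698
SEM = 9.300×√(1 − 0.698) ≈ 5.111
SE_diff = √2 × SEM ≈ 7.229
Smallest detectable difference = 2.576×7.229 ≈ 18.621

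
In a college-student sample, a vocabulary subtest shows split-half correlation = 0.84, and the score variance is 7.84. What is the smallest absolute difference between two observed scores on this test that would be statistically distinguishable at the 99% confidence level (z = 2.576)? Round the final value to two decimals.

SD = √7.84 = 2.80000
Full-length reliability (Spearman-Brown) = 2(0.84)/(1+0.84) ≃ 0.91304
The standard error of measurement is 2.80000×√(1 − 0.91304) ≃ 2.80000×0.29488 ≃ 0.82567.
SE_diff = SEM × √2 ≃ 0.82567 × 1.41421 ≃ 1.16768
Minimum reliable difference = 2.576 × SE_diff ≃ 2.576 × 1.16768 ≃ 3.00795

3.01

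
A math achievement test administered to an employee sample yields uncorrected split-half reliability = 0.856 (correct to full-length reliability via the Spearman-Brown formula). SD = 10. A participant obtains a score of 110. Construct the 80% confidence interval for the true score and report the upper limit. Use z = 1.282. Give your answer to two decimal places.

Spearman-Brown: r = 2(0.856) / (1 + 0.856) = 1.71200 / 1.85600 ≈ 0.92241
SEM = 10.00000 * √(1 − 0.92241) = 10.00000 * √0.07759 ≈ 10.00000 * 0.27854 ≈ 2.78543
Half-width = 1.282*2.78543 ≈ 3.57092
Upper limit = 110 + 3.57092 ≈ 113.57092

113.57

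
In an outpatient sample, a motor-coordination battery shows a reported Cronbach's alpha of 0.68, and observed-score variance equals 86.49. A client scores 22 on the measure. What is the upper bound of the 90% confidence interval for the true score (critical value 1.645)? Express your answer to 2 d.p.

30.65

σ = 86.49^(1/2) = 9.300
The standard error of measurement is 9.300*√(1 − 0.680) ≈ 9.300*0.566 ≈ 5.261.
Margin = 1.645 * 5.261 ≈ 8.654
Upper bound: 22 + 8.654 = 30.654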